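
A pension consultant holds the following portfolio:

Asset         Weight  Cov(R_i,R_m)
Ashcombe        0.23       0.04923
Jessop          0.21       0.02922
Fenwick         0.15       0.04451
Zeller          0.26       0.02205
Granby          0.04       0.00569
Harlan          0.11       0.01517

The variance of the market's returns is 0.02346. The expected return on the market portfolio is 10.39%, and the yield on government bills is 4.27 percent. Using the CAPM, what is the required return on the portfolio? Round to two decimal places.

β_Ashcombe = 0.04923 / 0.02346 = 2.0985
β_Jessop = 0.02922 / 0.02346 = 1.2455
β_Fenwick = 0.04451 / 0.02346 = 1.8973
β_Zeller = 0.02205 / 0.02346 = 0.9399
β_Granby = 0.00569 / 0.02346 = 0.2425
β_Harlan = 0.01517 / 0.02346 = 0.6466
β_P = Σ w_i β_i = 0.23×2.0985 + 0.21×1.2455 + 0.15×1.8973 + 0.26×0.9399 + 0.04×0.2425 + 0.11×0.6466 = 1.3540
MRP = 10.39% − 4.27% = 6.12%
E(R_P) = R_f + β_P × MRP = 4.27% + 1.3540 × 6.12% = 12.56%

12.56%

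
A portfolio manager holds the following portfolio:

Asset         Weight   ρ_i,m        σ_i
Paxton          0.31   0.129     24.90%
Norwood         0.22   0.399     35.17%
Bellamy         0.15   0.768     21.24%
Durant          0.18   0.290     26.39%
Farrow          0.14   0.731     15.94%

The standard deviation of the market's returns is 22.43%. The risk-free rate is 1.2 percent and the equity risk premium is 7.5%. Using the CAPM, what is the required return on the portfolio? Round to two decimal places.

β_Paxton = 0.129 × 24.90% / 22.43% = 0.1432
β_Norwood = 0.399 × 35.17% / 22.43% = 0.6256
β_Bellamy = 0.768 × 21.24% / 22.43% = 0.7273
β_Durant = 0.290 × 26.39% / 22.43% = 0.3412
β_Farrow = 0.731 × 15.94% / 22.43% = 0.5195
β_P = Σ w_i β_i = 0.31×0.1432 + 0.22×0.6256 + 0.15×0.7273 + 0.18×0.3412 + 0.14×0.5195 = 0.4253
E(R_P) = R_f + β_P × MRP = 1.2% + 0.4253 × 7.5% = 4.39%

4.39%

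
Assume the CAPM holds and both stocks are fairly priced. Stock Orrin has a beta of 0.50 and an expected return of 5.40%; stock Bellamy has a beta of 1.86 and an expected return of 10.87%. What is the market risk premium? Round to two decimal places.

Both satisfy E(R) = R_f + β·MRP, so the slope of the SML is
MRP = (10.87% − 5.40%) / (1.86 − 0.50) = 5.47% / 1.36 = 4.0221%

4.02%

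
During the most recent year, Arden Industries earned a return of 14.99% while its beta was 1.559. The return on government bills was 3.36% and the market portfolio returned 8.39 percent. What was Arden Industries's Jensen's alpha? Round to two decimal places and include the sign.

Market excess return = 8.39% − 3.36% = 5.03%
CAPM benchmark = R_f + β(R_m − R_f) = 3.36% + 1.559 × 5.03% = 11.20177%
α = actual − benchmark = 14.99% − 11.20177% = +3.79%

+3.79%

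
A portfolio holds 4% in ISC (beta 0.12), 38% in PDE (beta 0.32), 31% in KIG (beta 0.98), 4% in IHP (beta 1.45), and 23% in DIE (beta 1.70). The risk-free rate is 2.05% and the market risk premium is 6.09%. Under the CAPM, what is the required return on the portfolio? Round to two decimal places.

7.40%

β_P = Σ w_i β_i = 0.04×0.12 + 0.38×0.32 + 0.31×0.98 + 0.04×1.45 + 0.23×1.70 = 0.8792
E(R_P) = R_f + β_P × MRP = 2.05% + 0.8792 × 6.09% = 7.40%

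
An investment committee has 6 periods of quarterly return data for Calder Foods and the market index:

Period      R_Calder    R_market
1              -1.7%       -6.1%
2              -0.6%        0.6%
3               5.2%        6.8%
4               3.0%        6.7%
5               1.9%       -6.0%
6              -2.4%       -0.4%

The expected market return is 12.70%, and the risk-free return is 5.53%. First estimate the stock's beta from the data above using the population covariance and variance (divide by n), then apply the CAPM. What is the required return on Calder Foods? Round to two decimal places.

Mean R_i = (-1.7 − 0.6 + 5.2 + 3.0 + 1.9 − 2.4) / 6 = 0.9000%
Mean R_m = (-6.1 + 0.6 + 6.8 + 6.7 − 6.0 − 0.4) / 6 = 0.2667%
Σ(R_i − R̄_i)(R_m − R̄_m) = 53.5900  ⇒  Cov = 53.5900 / 6 = 8.9317
Σ(R_m − R̄_m)² = 164.4333  ⇒  Var(R_m) = 164.4333 / 6 = 27.4056
β = Cov / Var(R_m) = 8.9317 / 27.4056 = 0.3259
MRP = 12.70% − 5.53% = 7.17%
E(R) = R_f + β × MRP = 5.53% + 0.3259 × 7.17% = 7.87%

7.87%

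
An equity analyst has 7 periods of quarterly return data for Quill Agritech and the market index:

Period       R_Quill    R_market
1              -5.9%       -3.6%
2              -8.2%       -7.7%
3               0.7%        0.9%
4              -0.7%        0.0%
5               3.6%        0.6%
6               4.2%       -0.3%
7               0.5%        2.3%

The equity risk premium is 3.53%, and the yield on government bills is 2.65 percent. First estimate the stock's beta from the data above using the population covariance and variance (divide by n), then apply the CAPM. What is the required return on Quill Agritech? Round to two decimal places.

Mean R_i = (-5.9 − 8.2 + 0.7 − 0.7 + 3.6 + 4.2 + 0.5) / 7 = -0.8286%
Mean R_m = (-3.6 − 7.7 + 0.9 + 0.0 + 0.6 − 0.3 + 2.3) / 7 = -1.1143%
Σ(R_i − R̄_i)(R_m − R̄_m) = 80.5971  ⇒  Cov = 80.5971 / 7 = 11.5139
Σ(R_m − R̄_m)² = 70.1086  ⇒  Var(R_m) = 70.1086 / 7 = 10.0155
β = Cov / Var(R_m) = 11.5139 / 10.0155 = 1.1496
E(R) = R_f + β × MRP = 2.65% + 1.1496 × 3.53% = 6.71%

6.71%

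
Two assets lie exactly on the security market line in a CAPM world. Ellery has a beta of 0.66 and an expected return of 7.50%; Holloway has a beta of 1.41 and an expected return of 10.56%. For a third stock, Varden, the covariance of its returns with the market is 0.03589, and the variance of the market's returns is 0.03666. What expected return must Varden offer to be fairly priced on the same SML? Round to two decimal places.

8.80%

MRP = (10.56% − 7.50%) / (1.41 − 0.66) = 4.0800%
R_f = 7.50% − 0.66 × 4.0800% = 4.8072%
β_Varden = Cov / Var(R_m) = 0.03589 / 0.03666 = 0.9790
E(R_Varden) = R_f + β × MRP = 4.8072% + 0.9790 × 4.0800% = 8.80%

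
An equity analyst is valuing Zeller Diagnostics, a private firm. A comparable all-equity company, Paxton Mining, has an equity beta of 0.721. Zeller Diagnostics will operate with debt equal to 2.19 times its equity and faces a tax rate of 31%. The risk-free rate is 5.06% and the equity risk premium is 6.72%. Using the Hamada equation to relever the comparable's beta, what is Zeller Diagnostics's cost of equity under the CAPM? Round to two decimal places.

17.23%

β_L = β_U × [1 + (1 − t)(D/E)] = 0.721 × [1 + (1 − 0.31) × 2.19]
    = 0.721 × [1 + 0.69 × 2.19] = 0.721 × 2.5111 = 1.8105
E(R) = R_f + β_L × MRP = 5.06% + 1.8105 × 6.72% = 17.23%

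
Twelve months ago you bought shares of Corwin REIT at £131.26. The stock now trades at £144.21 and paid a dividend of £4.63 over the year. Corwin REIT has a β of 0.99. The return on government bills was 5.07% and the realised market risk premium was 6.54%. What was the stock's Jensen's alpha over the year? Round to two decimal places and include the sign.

+1.85%

Realised HPR = (P1 + D1 − P0) / P0 = (144.21 + 4.63 − 131.26) / 131.26 = 17.58 / 131.26 = 13.3933%
CAPM required = R_f + β·MRP = 5.07% + 0.99 × 6.54% = 11.5446%
α = realised − required = 13.3933% − 11.5446% = +1.85%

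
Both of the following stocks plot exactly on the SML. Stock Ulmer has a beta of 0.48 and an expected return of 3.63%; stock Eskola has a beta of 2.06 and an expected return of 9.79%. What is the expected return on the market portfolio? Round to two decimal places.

5.66%

Both satisfy E(R) = R_f + β·MRP, so the slope of the SML is
MRP = (9.79% − 3.63%) / (2.06 − 0.48) = 6.16% / 1.58 = 3.8987%
R_f = E(R_Ulmer) − β_Ulmer·MRP = 3.63% − 0.48 × 3.8987% = 1.7586%
E(R_m) = R_f + MRP = 1.7586% + 3.8987% = 5.66%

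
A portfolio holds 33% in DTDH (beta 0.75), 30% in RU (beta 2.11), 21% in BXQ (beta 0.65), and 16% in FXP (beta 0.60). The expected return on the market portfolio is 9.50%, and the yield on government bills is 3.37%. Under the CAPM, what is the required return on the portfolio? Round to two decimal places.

10.19%

β_P = Σ w_i β_i = 0.33×0.75 + 0.30×2.11 + 0.21×0.65 + 0.16×0.60 = 1.1130
MRP = 9.50% − 3.37% = 6.13%
E(R_P) = R_f + β_P × MRP = 3.37% + 1.1130 × 6.13% = 10.19%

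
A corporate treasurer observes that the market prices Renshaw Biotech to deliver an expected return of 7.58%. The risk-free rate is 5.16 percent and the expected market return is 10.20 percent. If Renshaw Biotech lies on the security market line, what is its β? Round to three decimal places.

0.480

MRP = 10.20% − 5.16% = 5.04%
β = (E(R) − R_f) / MRP = (7.58% − 5.16%) / 5.04% = 2.42% / 5.04% = 0.480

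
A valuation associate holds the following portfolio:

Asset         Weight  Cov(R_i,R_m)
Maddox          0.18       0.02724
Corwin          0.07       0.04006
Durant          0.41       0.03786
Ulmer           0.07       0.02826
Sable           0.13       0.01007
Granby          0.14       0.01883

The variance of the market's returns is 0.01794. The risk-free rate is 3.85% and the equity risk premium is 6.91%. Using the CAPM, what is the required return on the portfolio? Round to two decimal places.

β_Maddox = 0.02724 / 0.01794 = 1.5184
β_Corwin = 0.04006 / 0.01794 = 2.2330
β_Durant = 0.03786 / 0.01794 = 2.1104
β_Ulmer = 0.02826 / 0.01794 = 1.5753
β_Sable = 0.01007 / 0.01794 = 0.5613
β_Granby = 0.01883 / 0.01794 = 1.0496
β_P = Σ w_i β_i = 0.18×1.5184 + 0.07×2.2330 + 0.41×2.1104 + 0.07×1.5753 + 0.13×0.5613 + 0.14×1.0496 = 1.6251
E(R_P) = R_f + β_P × MRP = 3.85% + 1.6251 × 6.91% = 15.08%

15.08%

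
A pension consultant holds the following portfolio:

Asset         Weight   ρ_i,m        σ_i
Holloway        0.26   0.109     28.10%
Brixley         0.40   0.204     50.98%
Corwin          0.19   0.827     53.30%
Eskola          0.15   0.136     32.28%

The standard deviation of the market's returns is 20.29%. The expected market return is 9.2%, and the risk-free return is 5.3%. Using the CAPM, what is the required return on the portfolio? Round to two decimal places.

β_Holloway = 0.109 × 28.10% / 20.29% = 0.1510
β_Brixley = 0.204 × 50.98% / 20.29% = 0.5126
β_Corwin = 0.827 × 53.30% / 20.29% = 2.1725
β_Eskola = 0.136 × 32.28% / 20.29% = 0.2164
β_P = Σ w_i β_i = 0.26×0.1510 + 0.40×0.5126 + 0.19×2.1725 + 0.15×0.2164 = 0.6895
MRP = 9.2% − 5.3% = 3.90%
E(R_P) = R_f + β_P × MRP = 5.3% + 0.6895 × 3.9% = 7.99%

7.99%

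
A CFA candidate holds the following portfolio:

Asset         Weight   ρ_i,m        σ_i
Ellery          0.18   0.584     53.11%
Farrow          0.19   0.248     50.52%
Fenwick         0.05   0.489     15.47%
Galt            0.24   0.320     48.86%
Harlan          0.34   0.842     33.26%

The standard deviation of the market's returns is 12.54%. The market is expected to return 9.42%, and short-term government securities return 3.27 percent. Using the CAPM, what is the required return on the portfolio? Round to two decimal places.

β_Ellery = 0.584 × 53.11% / 12.54% = 2.4734
β_Farrow = 0.248 × 50.52% / 12.54% = 0.9991
β_Fenwick = 0.489 × 15.47% / 12.54% = 0.6033
β_Galt = 0.320 × 48.86% / 12.54% = 1.2468
β_Harlan = 0.842 × 33.26% / 12.54% = 2.2332
β_P = Σ w_i β_i = 0.18×2.4734 + 0.19×0.9991 + 0.05×0.6033 + 0.24×1.2468 + 0.34×2.2332 = 1.7237
MRP = 9.42% − 3.27% = 6.15%
E(R_P) = R_f + β_P × MRP = 3.27% + 1.7237 × 6.15% = 13.87%

13.87%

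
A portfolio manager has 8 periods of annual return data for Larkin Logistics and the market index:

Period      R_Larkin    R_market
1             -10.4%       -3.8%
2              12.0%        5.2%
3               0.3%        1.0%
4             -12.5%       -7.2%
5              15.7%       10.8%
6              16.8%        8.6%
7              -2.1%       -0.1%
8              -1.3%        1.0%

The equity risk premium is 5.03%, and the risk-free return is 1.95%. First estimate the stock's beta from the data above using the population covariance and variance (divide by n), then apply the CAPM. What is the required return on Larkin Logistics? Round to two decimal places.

Mean R_i = (-10.4 + 12.0 + 0.3 − 12.5 + 15.7 + 16.8 − 2.1 − 1.3) / 8 = 2.3125%
Mean R_m = (-3.8 + 5.2 + 1.0 − 7.2 + 10.8 + 8.6 − 0.1 + 1.0) / 8 = 1.9375%
Σ(R_i − R̄_i)(R_m − R̄_m) = 469.3263  ⇒  Cov = 469.3263 / 8 = 58.6658
Σ(R_m − R̄_m)² = 255.8988  ⇒  Var(R_m) = 255.8988 / 8 = 31.9874
β = Cov / Var(R_m) = 58.6658 / 31.9874 = 1.8340
E(R) = R_f + β × MRP = 1.95% + 1.8340 × 5.03% = 11.18%

11.18%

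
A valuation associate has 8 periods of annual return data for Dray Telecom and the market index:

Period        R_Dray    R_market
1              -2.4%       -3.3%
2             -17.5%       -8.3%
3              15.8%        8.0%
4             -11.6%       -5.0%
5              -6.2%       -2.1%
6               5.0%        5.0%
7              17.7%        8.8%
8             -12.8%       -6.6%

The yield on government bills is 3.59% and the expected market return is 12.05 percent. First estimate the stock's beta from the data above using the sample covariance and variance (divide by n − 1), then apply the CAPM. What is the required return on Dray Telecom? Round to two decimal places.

19.85%

Mean R_i = (-2.4 − 17.5 + 15.8 − 11.6 − 6.2 + 5.0 + 17.7 − 12.8) / 8 = -1.5000%
Mean R_m = (-3.3 − 8.3 + 8.0 − 5.0 − 2.1 + 5.0 + 8.8 − 6.6) / 8 = -0.4375%
Σ(R_i − R̄_i)(R_m − R̄_m) = 610.5800  ⇒  Cov = 610.5800 / 7 = 87.2257
Σ(R_m − R̄_m)² = 317.6588  ⇒  Var(R_m) = 317.6588 / 7 = 45.3798
β = Cov / Var(R_m) = 87.2257 / 45.3798 = 1.9221
MRP = 12.05% − 3.59% = 8.46%
E(R) = R_f + β × MRP = 3.59% + 1.9221 × 8.46% = 19.85%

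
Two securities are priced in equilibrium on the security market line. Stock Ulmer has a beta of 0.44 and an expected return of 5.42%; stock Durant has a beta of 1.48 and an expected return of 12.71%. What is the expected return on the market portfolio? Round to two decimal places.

9.35%

Both satisfy E(R) = R_f + β·MRP, so the slope of the SML is
MRP = (12.71% − 5.42%) / (1.48 − 0.44) = 7.29% / 1.04 = 7.0096%
R_f = E(R_Ulmer) − β_Ulmer·MRP = 5.42% − 0.44 × 7.0096% = 2.3358%
E(R_m) = R_f + MRP = 2.3358% + 7.0096% = 9.35%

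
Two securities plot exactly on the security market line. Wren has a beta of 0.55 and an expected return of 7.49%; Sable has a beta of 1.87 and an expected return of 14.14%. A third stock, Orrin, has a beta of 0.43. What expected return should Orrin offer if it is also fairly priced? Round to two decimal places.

6.89%

MRP (SML slope) = (14.14% − 7.49%) / (1.87 − 0.55) = 6.65% / 1.32 = 5.0379%
R_f (intercept) = 7.49% − 0.55 × 5.0379% = 4.7192%
E(R_Orrin) = R_f + β × MRP = 4.7192% + 0.43 × 5.0379% = 6.89%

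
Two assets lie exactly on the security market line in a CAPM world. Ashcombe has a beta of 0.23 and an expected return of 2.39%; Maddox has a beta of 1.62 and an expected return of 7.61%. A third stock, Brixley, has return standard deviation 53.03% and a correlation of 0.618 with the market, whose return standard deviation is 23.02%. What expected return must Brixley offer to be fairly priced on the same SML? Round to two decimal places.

6.87%

MRP = (7.61% − 2.39%) / (1.62 − 0.23) = 3.7554%
R_f = 2.39% − 0.23 × 3.7554% = 1.5263%
β_Brixley = ρ·σ_i/σ_m = 0.618 × 53.03 / 23.02 = 1.4237
E(R_Brixley) = R_f + β × MRP = 1.5263% + 1.4237 × 3.7554% = 6.87%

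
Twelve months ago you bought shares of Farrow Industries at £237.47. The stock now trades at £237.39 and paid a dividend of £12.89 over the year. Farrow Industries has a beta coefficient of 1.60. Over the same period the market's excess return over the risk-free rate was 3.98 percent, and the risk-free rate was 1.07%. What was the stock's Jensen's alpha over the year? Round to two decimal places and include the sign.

Realised HPR = (P1 + D1 − P0) / P0 = (237.39 + 12.89 − 237.47) / 237.47 = 12.81 / 237.47 = 5.3944%
CAPM required = R_f + β·MRP = 1.07% + 1.60 × 3.98% = 7.4380%
α = realised − required = 5.3944% − 7.4380% = -2.04%

-2.04%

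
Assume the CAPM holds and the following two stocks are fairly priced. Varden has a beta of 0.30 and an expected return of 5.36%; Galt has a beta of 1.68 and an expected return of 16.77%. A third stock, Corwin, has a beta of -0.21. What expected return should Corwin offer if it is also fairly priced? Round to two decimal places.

1.14%

MRP (SML slope) = (16.77% − 5.36%) / (1.68 − 0.30) = 11.41% / 1.38 = 8.2681%
R_f (intercept) = 5.36% − 0.30 × 8.2681% = 2.8796%
E(R_Corwin) = R_f + β × MRP = 2.8796% + -0.21 × 8.2681% = 1.14%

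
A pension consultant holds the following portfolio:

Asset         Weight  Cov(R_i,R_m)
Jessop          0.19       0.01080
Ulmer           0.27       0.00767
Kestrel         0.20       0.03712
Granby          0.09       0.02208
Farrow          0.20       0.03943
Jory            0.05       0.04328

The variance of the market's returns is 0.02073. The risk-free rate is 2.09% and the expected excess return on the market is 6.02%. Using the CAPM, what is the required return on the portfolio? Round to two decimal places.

β_Jessop = 0.01080 / 0.02073 = 0.5210
β_Ulmer = 0.00767 / 0.02073 = 0.3700
β_Kestrel = 0.03712 / 0.02073 = 1.7906
β_Granby = 0.02208 / 0.02073 = 1.0651
β_Farrow = 0.03943 / 0.02073 = 1.9021
β_Jory = 0.04328 / 0.02073 = 2.0878
β_P = Σ w_i β_i = 0.19×0.5210 + 0.27×0.3700 + 0.20×1.7906 + 0.09×1.0651 + 0.20×1.9021 + 0.05×2.0878 = 1.1377
E(R_P) = R_f + β_P × MRP = 2.09% + 1.1377 × 6.02% = 8.94%

8.94%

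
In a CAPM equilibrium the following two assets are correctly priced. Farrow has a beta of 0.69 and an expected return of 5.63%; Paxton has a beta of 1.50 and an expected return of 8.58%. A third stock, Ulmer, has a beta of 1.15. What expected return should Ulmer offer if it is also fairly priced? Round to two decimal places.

7.31%

MRP (SML slope) = (8.58% − 5.63%) / (1.50 − 0.69) = 2.95% / 0.81 = 3.6420%
R_f (intercept) = 5.63% − 0.69 × 3.6420% = 3.1170%
E(R_Ulmer) = R_f + β × MRP = 3.1170% + 1.15 × 3.6420% = 7.31%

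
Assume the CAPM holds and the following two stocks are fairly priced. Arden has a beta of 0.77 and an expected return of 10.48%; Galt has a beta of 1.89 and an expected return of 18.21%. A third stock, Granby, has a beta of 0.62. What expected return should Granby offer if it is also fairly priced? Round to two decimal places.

MRP (SML slope) = (18.21% − 10.48%) / (1.89 − 0.77) = 7.73% / 1.12 = 6.9018%
R_f (intercept) = 10.48% − 0.77 × 6.9018% = 5.1656%
E(R_Granby) = R_f + β × MRP = 5.1656% + 0.62 × 6.9018% = 9.44%

9.44%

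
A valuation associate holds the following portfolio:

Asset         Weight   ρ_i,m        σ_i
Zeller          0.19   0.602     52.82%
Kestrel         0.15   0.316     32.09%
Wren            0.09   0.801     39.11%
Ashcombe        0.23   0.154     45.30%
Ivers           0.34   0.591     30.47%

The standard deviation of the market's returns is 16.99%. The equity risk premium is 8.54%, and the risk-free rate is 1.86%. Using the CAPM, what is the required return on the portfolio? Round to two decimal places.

β_Zeller = 0.602 × 52.82% / 16.99% = 1.8716
β_Kestrel = 0.316 × 32.09% / 16.99% = 0.5968
β_Wren = 0.801 × 39.11% / 16.99% = 1.8439
β_Ashcombe = 0.154 × 45.30% / 16.99% = 0.4106
β_Ivers = 0.591 × 30.47% / 16.99% = 1.0599
β_P = Σ w_i β_i = 0.19×1.8716 + 0.15×0.5968 + 0.09×1.8439 + 0.23×0.4106 + 0.34×1.0599 = 1.0659
E(R_P) = R_f + β_P × MRP = 1.86% + 1.0659 × 8.54% = 10.96%

10.96%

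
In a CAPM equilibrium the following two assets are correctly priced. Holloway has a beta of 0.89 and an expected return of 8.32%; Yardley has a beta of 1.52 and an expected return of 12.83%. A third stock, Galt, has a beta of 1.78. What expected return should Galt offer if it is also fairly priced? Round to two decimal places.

14.69%

MRP (SML slope) = (12.83% − 8.32%) / (1.52 − 0.89) = 4.51% / 0.63 = 7.1587%
R_f (intercept) = 8.32% − 0.89 × 7.1587% = 1.9488%
E(R_Galt) = R_f + β × MRP = 1.9488% + 1.78 × 7.1587% = 14.69%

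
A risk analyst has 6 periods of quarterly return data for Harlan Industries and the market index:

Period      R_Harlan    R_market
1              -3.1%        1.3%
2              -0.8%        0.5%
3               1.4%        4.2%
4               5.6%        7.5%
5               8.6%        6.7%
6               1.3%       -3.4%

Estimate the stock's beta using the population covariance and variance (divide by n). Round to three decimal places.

Mean R_i = (-3.1 − 0.8 + 1.4 + 5.6 + 8.6 + 1.3) / 6 = 2.1667%
Mean R_m = (1.3 + 0.5 + 4.2 + 7.5 + 6.7 − 3.4) / 6 = 2.8000%
Σ(R_i − R̄_i)(R_m − R̄_m) = 60.2500  ⇒  Cov = 60.2500 / 6 = 10.0417
Σ(R_m − R̄_m)² = 85.2400  ⇒  Var(R_m) = 85.2400 / 6 = 14.2067
β = Cov / Var(R_m) = 10.0417 / 14.2067 = 0.7068

0.707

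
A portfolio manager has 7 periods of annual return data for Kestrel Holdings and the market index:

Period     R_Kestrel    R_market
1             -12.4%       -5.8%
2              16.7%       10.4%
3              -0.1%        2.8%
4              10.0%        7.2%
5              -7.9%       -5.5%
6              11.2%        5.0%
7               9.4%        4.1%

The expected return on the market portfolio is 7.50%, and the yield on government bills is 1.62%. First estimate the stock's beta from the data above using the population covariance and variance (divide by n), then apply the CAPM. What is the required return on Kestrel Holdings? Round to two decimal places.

11.64%

Mean R_i = (-12.4 + 16.7 − 0.1 + 10.0 − 7.9 + 11.2 + 9.4) / 7 = 3.8429%
Mean R_m = (-5.8 + 10.4 + 2.8 + 7.2 − 5.5 + 5.0 + 4.1) / 7 = 2.6000%
Σ(R_i − R̄_i)(R_m − R̄_m) = 385.3700  ⇒  Cov = 385.3700 / 7 = 55.0529
Σ(R_m − R̄_m)² = 226.2200  ⇒  Var(R_m) = 226.2200 / 7 = 32.3171
β = Cov / Var(R_m) = 55.0529 / 32.3171 = 1.7035
MRP = 7.50% − 1.62% = 5.88%
E(R) = R_f + β × MRP = 1.62% + 1.7035 × 5.88% = 11.64%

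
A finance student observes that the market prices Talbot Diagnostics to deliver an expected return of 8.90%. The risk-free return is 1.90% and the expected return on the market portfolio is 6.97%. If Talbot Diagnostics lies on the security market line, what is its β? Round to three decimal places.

MRP = 6.97% − 1.90% = 5.07%
β = (E(R) − R_f) / MRP = (8.90% − 1.90%) / 5.07% = 7.00% / 5.07% = 1.381

1.381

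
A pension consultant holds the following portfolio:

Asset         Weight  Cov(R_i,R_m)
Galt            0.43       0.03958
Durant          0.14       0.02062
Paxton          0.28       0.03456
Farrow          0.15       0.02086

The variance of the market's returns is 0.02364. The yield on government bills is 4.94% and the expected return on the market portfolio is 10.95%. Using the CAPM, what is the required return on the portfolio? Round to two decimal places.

β_Galt = 0.03958 / 0.02364 = 1.6743
β_Durant = 0.02062 / 0.02364 = 0.8723
β_Paxton = 0.03456 / 0.02364 = 1.4619
β_Farrow = 0.02086 / 0.02364 = 0.8824
β_P = Σ w_i β_i = 0.43×1.6743 + 0.14×0.8723 + 0.28×1.4619 + 0.15×0.8824 = 1.3838
MRP = 10.95% − 4.94% = 6.01%
E(R_P) = R_f + β_P × MRP = 4.94% + 1.3838 × 6.01% = 13.26%

13.26%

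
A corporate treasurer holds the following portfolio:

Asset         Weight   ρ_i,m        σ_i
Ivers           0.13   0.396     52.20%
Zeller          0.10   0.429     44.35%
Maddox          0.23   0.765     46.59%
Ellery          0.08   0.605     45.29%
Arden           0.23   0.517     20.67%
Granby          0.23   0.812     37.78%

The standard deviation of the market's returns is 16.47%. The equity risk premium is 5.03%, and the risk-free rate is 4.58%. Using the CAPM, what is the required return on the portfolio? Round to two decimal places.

12.06%

β_Ivers = 0.396 × 52.20% / 16.47% = 1.2551
β_Zeller = 0.429 × 44.35% / 16.47% = 1.1552
β_Maddox = 0.765 × 46.59% / 16.47% = 2.1640
β_Ellery = 0.605 × 45.29% / 16.47% = 1.6637
β_Arden = 0.517 × 20.67% / 16.47% = 0.6488
β_Granby = 0.812 × 37.78% / 16.47% = 1.8626
β_P = Σ w_i β_i = 0.13×1.2551 + 0.10×1.1552 + 0.23×2.1640 + 0.08×1.6637 + 0.23×0.6488 + 0.23×1.8626 = 1.4871
E(R_P) = R_f + β_P × MRP = 4.58% + 1.4871 × 5.03% = 12.06%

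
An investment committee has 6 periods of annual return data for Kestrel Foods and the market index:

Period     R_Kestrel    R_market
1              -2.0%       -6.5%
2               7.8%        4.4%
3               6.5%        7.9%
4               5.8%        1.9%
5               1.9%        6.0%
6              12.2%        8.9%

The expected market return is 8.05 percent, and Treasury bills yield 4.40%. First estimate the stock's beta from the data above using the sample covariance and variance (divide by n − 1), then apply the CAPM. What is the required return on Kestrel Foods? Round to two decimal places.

6.91%

Mean R_i = (-2.0 + 7.8 + 6.5 + 5.8 + 1.9 + 12.2) / 6 = 5.3667%
Mean R_m = (-6.5 + 4.4 + 7.9 + 1.9 + 6.0 + 8.9) / 6 = 3.7667%
Σ(R_i − R̄_i)(R_m − R̄_m) = 108.3833  ⇒  Cov = 108.3833 / 5 = 21.6767
Σ(R_m − R̄_m)² = 157.7133  ⇒  Var(R_m) = 157.7133 / 5 = 31.5427
β = Cov / Var(R_m) = 21.6767 / 31.5427 = 0.6872
MRP = 8.05% − 4.40% = 3.65%
E(R) = R_f + β × MRP = 4.40% + 0.6872 × 3.65% = 6.91%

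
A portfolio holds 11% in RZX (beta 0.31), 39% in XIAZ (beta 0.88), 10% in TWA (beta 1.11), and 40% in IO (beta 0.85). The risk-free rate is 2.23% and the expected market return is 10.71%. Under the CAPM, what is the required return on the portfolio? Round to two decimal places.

β_P = Σ w_i β_i = 0.11×0.31 + 0.39×0.88 + 0.10×1.11 + 0.40×0.85 = 0.8283
MRP = 10.71% − 2.23% = 8.48%
E(R_P) = R_f + β_P × MRP = 2.23% + 0.8283 × 8.48% = 9.25%

9.25%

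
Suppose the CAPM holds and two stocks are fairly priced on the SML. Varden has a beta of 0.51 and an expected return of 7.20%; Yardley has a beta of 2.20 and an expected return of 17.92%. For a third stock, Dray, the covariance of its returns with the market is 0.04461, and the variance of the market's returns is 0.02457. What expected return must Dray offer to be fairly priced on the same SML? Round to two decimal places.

15.48%

MRP = (17.92% − 7.20%) / (2.20 − 0.51) = 6.3432%
R_f = 7.20% − 0.51 × 6.3432% = 3.9650%
β_Dray = Cov / Var(R_m) = 0.04461 / 0.02457 = 1.8156
E(R_Dray) = R_f + β × MRP = 3.9650% + 1.8156 × 6.3432% = 15.48%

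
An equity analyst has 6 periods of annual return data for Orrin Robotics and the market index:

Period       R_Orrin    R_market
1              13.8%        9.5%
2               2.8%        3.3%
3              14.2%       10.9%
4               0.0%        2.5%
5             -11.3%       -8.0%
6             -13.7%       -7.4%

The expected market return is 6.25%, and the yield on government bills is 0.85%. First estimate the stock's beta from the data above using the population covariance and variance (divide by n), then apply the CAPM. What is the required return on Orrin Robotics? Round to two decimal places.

Mean R_i = (13.8 + 2.8 + 14.2 + 0.0 − 11.3 − 13.7) / 6 = 0.9667%
Mean R_m = (9.5 + 3.3 + 10.9 + 2.5 − 8.0 − 7.4) / 6 = 1.8000%
Σ(R_i − R̄_i)(R_m − R̄_m) = 476.4600  ⇒  Cov = 476.4600 / 6 = 79.4100
Σ(R_m − R̄_m)² = 325.5200  ⇒  Var(R_m) = 325.5200 / 6 = 54.2533
β = Cov / Var(R_m) = 79.4100 / 54.2533 = 1.4637
MRP = 6.25% − 0.85% = 5.40%
E(R) = R_f + β × MRP = 0.85% + 1.4637 × 5.40% = 8.75%

8.75%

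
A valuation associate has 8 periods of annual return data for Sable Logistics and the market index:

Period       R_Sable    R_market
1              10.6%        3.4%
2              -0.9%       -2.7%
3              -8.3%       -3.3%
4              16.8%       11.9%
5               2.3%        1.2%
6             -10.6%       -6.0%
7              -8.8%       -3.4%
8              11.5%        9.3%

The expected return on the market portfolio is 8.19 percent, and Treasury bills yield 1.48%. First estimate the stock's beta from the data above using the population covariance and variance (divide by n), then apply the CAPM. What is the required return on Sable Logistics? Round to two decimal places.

Mean R_i = (10.6 − 0.9 − 8.3 + 16.8 + 2.3 − 10.6 − 8.8 + 11.5) / 8 = 1.5750%
Mean R_m = (3.4 − 2.7 − 3.3 + 11.9 + 1.2 − 6.0 − 3.4 + 9.3) / 8 = 1.3000%
Σ(R_i − R̄_i)(R_m − R̄_m) = 452.6300  ⇒  Cov = 452.6300 / 8 = 56.5788
Σ(R_m − R̄_m)² = 293.3200  ⇒  Var(R_m) = 293.3200 / 8 = 36.6650
β = Cov / Var(R_m) = 56.5788 / 36.6650 = 1.5431
MRP = 8.19% − 1.48% = 6.71%
E(R) = R_f + β × MRP = 1.48% + 1.5431 × 6.71% = 11.83%

11.83%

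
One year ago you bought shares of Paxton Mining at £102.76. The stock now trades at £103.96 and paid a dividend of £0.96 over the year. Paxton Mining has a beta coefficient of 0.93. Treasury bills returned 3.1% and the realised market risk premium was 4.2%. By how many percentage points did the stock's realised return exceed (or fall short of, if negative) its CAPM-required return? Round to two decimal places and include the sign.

Realised HPR = (P1 + D1 − P0) / P0 = (103.96 + 0.96 − 102.76) / 102.76 = 2.16 / 102.76 = 2.1020%
CAPM required = R_f + β·MRP = 3.1% + 0.93 × 4.2% = 7.0060%
α = realised − required = 2.1020% − 7.0060% = -4.90%

-4.90%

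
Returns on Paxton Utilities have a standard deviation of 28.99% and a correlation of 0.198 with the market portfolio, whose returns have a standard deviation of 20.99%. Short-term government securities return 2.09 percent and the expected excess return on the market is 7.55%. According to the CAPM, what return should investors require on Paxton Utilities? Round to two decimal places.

4.15%

β = ρ × σ_i / σ_m = 0.198 × 28.99% / 20.99% = 0.2735
E(R) = 2.09% + 0.2735 × 7.55% = 4.15%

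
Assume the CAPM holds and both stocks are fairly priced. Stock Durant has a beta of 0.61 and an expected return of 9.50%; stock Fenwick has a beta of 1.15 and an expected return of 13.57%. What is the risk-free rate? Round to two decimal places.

Both satisfy E(R) = R_f + β·MRP, so the slope of the SML is
MRP = (13.57% − 9.50%) / (1.15 − 0.61) = 4.07% / 0.54 = 7.5370%
R_f = E(R_Durant) − β_Durant·MRP = 9.50% − 0.61 × 7.5370% = 4.9024%

4.90%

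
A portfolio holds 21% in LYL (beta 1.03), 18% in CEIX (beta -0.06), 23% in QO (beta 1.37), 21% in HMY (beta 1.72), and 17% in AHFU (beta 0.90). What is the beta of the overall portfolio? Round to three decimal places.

β_P = Σ w_i β_i = 0.21×1.03 + 0.18×-0.06 + 0.23×1.37 + 0.21×1.72 + 0.17×0.90 = 1.0348

1.035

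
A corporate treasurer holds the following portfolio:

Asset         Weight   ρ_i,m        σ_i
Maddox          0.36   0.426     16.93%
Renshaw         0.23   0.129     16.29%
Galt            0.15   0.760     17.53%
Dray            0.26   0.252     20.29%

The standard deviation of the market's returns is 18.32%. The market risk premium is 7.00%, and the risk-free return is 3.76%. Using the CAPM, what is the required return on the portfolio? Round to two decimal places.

β_Maddox = 0.426 × 16.93% / 18.32% = 0.3937
β_Renshaw = 0.129 × 16.29% / 18.32% = 0.1147
β_Galt = 0.760 × 17.53% / 18.32% = 0.7272
β_Dray = 0.252 × 20.29% / 18.32% = 0.2791
β_P = Σ w_i β_i = 0.36×0.3937 + 0.23×0.1147 + 0.15×0.7272 + 0.26×0.2791 = 0.3498
E(R_P) = R_f + β_P × MRP = 3.76% + 0.3498 × 7.00% = 6.21%

6.21%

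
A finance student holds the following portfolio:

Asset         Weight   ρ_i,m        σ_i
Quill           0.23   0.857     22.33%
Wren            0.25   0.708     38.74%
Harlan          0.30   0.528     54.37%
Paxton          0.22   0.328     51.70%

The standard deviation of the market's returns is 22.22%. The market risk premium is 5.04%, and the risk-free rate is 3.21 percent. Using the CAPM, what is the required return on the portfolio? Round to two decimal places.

8.56%

β_Quill = 0.857 × 22.33% / 22.22% = 0.8612
β_Wren = 0.708 × 38.74% / 22.22% = 1.2344
β_Harlan = 0.528 × 54.37% / 22.22% = 1.2920
β_Paxton = 0.328 × 51.70% / 22.22% = 0.7632
β_P = Σ w_i β_i = 0.23×0.8612 + 0.25×1.2344 + 0.30×1.2920 + 0.22×0.7632 = 1.0622
E(R_P) = R_f + β_P × MRP = 3.21% + 1.0622 × 5.04% = 8.56%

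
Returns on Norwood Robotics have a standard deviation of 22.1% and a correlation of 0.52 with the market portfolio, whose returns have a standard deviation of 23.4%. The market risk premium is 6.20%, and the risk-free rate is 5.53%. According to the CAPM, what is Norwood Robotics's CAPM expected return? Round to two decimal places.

β = ρ × σ_i / σ_m = 0.52 × 22.1% / 23.4% = 0.4911
E(R) = 5.53% + 0.4911 × 6.20% = 8.57%

8.57%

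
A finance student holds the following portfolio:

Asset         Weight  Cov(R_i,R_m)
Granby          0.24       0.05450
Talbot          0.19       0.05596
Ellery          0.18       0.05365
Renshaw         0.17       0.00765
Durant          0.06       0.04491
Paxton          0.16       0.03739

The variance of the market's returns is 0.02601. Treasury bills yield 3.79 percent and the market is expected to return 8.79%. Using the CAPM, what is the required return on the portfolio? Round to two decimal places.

β_Granby = 0.05450 / 0.02601 = 2.0953
β_Talbot = 0.05596 / 0.02601 = 2.1515
β_Ellery = 0.05365 / 0.02601 = 2.0627
β_Renshaw = 0.00765 / 0.02601 = 0.2941
β_Durant = 0.04491 / 0.02601 = 1.7266
β_Paxton = 0.03739 / 0.02601 = 1.4375
β_P = Σ w_i β_i = 0.24×2.0953 + 0.19×2.1515 + 0.18×2.0627 + 0.17×0.2941 + 0.06×1.7266 + 0.16×1.4375 = 1.6665
MRP = 8.79% − 3.79% = 5.00%
E(R_P) = R_f + β_P × MRP = 3.79% + 1.6665 × 5.00% = 12.12%

12.12%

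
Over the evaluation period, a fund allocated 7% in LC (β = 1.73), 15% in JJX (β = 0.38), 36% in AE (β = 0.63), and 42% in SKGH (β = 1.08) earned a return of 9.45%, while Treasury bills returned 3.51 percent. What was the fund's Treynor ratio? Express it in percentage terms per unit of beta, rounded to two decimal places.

6.92%

β_P = 0.07×1.73 + 0.15×0.38 + 0.36×0.63 + 0.42×1.08 = 0.8585
Treynor = (R_P − R_f) / β_P = (9.45% − 3.51%) / 0.8585 = 5.94% / 0.8585 = 6.92%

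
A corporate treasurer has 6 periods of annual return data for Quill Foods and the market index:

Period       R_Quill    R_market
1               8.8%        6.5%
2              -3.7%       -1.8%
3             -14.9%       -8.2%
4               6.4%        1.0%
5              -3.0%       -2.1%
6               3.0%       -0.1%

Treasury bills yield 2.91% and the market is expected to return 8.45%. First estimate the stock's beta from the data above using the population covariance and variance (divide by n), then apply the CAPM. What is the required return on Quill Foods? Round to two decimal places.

Mean R_i = (8.8 − 3.7 − 14.9 + 6.4 − 3.0 + 3.0) / 6 = -0.5667%
Mean R_m = (6.5 − 1.8 − 8.2 + 1.0 − 2.1 − 0.1) / 6 = -0.7833%
Σ(R_i − R̄_i)(R_m − R̄_m) = 195.7767  ⇒  Cov = 195.7767 / 6 = 32.6295
Σ(R_m − R̄_m)² = 114.4683  ⇒  Var(R_m) = 114.4683 / 6 = 19.0781
β = Cov / Var(R_m) = 32.6295 / 19.0781 = 1.7103
MRP = 8.45% − 2.91% = 5.54%
E(R) = R_f + β × MRP = 2.91% + 1.7103 × 5.54% = 12.39%

12.39%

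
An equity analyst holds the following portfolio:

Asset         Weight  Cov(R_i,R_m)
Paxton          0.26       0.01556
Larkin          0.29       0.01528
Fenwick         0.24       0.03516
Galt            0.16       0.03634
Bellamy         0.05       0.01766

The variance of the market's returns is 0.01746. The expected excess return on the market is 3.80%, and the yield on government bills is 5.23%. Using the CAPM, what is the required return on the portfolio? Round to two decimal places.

10.37%

β_Paxton = 0.01556 / 0.01746 = 0.8912
β_Larkin = 0.01528 / 0.01746 = 0.8751
β_Fenwick = 0.03516 / 0.01746 = 2.0137
β_Galt = 0.03634 / 0.01746 = 2.0813
β_Bellamy = 0.01766 / 0.01746 = 1.0115
β_P = Σ w_i β_i = 0.26×0.8912 + 0.29×0.8751 + 0.24×2.0137 + 0.16×2.0813 + 0.05×1.0115 = 1.3524
E(R_P) = R_f + β_P × MRP = 5.23% + 1.3524 × 3.80% = 10.37%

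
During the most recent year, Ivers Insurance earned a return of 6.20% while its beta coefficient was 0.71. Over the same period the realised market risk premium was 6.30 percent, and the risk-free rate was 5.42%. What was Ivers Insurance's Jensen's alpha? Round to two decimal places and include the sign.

CAPM benchmark = R_f + β(R_m − R_f) = 5.42% + 0.71 × 6.30% = 9.8930%
α = actual − benchmark = 6.20% − 9.8930% = -3.69%

-3.69%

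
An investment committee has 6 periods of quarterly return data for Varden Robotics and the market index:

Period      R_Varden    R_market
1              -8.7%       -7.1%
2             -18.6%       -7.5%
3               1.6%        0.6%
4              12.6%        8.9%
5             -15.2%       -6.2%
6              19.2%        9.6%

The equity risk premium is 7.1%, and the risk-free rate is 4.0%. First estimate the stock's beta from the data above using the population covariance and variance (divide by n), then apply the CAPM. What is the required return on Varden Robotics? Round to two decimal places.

Mean R_i = (-8.7 − 18.6 + 1.6 + 12.6 − 15.2 + 19.2) / 6 = -1.5167%
Mean R_m = (-7.1 − 7.5 + 0.6 + 8.9 − 6.2 + 9.6) / 6 = -0.2833%
Σ(R_i − R̄_i)(R_m − R̄_m) = 590.3517  ⇒  Cov = 590.3517 / 6 = 98.3920
Σ(R_m − R̄_m)² = 316.3483  ⇒  Var(R_m) = 316.3483 / 6 = 52.7247
β = Cov / Var(R_m) = 98.3920 / 52.7247 = 1.8661
E(R) = R_f + β × MRP = 4.0% + 1.8661 × 7.1% = 17.25%

17.25%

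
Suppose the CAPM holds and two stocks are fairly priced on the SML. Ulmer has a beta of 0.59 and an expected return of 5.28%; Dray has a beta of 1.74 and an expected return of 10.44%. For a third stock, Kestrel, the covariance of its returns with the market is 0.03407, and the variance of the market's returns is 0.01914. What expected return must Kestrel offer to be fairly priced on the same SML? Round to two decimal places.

10.62%

MRP = (10.44% − 5.28%) / (1.74 − 0.59) = 4.4870%
R_f = 5.28% − 0.59 × 4.4870% = 2.6327%
β_Kestrel = Cov / Var(R_m) = 0.03407 / 0.01914 = 1.7800
E(R_Kestrel) = R_f + β × MRP = 2.6327% + 1.7800 × 4.4870% = 10.62%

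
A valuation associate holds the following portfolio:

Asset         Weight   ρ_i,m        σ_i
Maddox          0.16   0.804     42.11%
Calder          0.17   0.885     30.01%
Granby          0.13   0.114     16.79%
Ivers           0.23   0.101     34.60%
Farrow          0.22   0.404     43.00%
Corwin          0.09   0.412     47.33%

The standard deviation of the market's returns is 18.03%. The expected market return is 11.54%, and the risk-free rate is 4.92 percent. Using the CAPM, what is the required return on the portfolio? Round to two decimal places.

11.00%

β_Maddox = 0.804 × 42.11% / 18.03% = 1.8778
β_Calder = 0.885 × 30.01% / 18.03% = 1.4730
β_Granby = 0.114 × 16.79% / 18.03% = 0.1062
β_Ivers = 0.101 × 34.60% / 18.03% = 0.1938
β_Farrow = 0.404 × 43.00% / 18.03% = 0.9635
β_Corwin = 0.412 × 47.33% / 18.03% = 1.0815
β_P = Σ w_i β_i = 0.16×1.8778 + 0.17×1.4730 + 0.13×0.1062 + 0.23×0.1938 + 0.22×0.9635 + 0.09×1.0815 = 0.9185
MRP = 11.54% − 4.92% = 6.62%
E(R_P) = R_f + β_P × MRP = 4.92% + 0.9185 × 6.62% = 11.00%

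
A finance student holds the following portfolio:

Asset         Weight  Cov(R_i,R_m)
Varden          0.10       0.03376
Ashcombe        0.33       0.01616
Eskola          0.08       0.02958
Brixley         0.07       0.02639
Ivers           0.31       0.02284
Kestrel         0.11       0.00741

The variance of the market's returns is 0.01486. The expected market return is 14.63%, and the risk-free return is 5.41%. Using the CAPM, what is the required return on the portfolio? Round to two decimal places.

18.33%

β_Varden = 0.03376 / 0.01486 = 2.2719
β_Ashcombe = 0.01616 / 0.01486 = 1.0875
β_Eskola = 0.02958 / 0.01486 = 1.9906
β_Brixley = 0.02639 / 0.01486 = 1.7759
β_Ivers = 0.02284 / 0.01486 = 1.5370
β_Kestrel = 0.00741 / 0.01486 = 0.4987
β_P = Σ w_i β_i = 0.10×2.2719 + 0.33×1.0875 + 0.08×1.9906 + 0.07×1.7759 + 0.31×1.5370 + 0.11×0.4987 = 1.4010
MRP = 14.63% − 5.41% = 9.22%
E(R_P) = R_f + β_P × MRP = 5.41% + 1.4010 × 9.22% = 18.33%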